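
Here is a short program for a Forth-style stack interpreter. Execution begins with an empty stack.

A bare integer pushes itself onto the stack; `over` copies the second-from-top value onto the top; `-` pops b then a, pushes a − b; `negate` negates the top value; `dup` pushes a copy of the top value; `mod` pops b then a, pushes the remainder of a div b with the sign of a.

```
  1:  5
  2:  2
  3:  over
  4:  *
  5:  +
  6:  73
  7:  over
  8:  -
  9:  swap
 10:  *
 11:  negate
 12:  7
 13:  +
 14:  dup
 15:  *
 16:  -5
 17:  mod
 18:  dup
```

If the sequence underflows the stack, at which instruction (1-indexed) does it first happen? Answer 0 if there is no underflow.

0

5      : 5
2      : 5 2
over   : 5 2 5
*      : 5 10
+      : 15
73     : 15 73
over   : 15 73 15
-      : 15 58
swap   : 58 15
*      : 870
negate : -870
7      : -870 7
+      : -863
dup    : -863 -863
*      : 744769
-5     : 744769 -5
mod    : 4
dup    : 4 4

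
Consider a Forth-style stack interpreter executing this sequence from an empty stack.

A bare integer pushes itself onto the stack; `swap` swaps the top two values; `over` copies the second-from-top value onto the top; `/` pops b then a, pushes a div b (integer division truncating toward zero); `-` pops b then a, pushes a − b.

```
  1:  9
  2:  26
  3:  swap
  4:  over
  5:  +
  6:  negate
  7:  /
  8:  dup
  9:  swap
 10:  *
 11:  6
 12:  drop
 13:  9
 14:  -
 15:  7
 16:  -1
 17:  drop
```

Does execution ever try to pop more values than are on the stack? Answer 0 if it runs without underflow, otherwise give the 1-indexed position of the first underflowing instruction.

9      → [9]
26     → [9, 26]
swap   → [26, 9]
over   → [26, 9, 26]
+      → [26, 35]
negate → [26, -35]
/      → [0]
dup    → [0, 0]
swap   → [0, 0]
*      → [0]
6      → [0, 6]
drop   → [0]
9      → [0, 9]
-      → [-9]
7      → [-9, 7]
-1     → [-9, 7, -1]
drop   → [-9, 7]

0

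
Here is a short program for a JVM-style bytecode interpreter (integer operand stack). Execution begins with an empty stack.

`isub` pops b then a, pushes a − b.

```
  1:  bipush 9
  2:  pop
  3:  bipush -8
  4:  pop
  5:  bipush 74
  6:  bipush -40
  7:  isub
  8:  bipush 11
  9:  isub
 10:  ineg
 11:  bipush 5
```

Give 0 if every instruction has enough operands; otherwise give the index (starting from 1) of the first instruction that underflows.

bipush 9   : 9
pop        : (empty)
bipush -8  : -8
pop        : (empty)
bipush 74  : 74
bipush -40 : 74 -40
isub       : 114
bipush 11  : 114 11
isub       : 103
ineg       : -103
bipush 5   : -103 5

0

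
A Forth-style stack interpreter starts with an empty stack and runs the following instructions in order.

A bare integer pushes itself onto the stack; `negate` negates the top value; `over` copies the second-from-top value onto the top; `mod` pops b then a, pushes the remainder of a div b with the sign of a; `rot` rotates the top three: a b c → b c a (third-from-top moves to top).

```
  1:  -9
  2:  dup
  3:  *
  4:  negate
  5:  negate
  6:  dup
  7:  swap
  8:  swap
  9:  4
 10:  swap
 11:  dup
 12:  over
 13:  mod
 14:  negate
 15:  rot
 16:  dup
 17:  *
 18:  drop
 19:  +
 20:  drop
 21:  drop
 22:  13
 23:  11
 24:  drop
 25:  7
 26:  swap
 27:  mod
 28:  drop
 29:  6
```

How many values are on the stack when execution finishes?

1

-9      [-9]
dup     [-9, -9]
*       [81]
negate  [-81]
negate  [81]
dup     [81, 81]
swap    [81, 81]
swap    [81, 81]
4       [81, 81, 4]
swap    [81, 4, 81]
dup     [81, 4, 81, 81]
over    [81, 4, 81, 81, 81]
mod     [81, 4, 81, 0]
negate  [81, 4, 81, 0]
rot     [81, 81, 0, 4]
dup     [81, 81, 0, 4, 4]
*       [81, 81, 0, 16]
drop    [81, 81, 0]
+       [81, 81]
drop    [81]
drop    []
13      [13]
11      [13, 11]
drop    [13]
7       [13, 7]
swap    [7, 13]
mod     [7]
drop    []
6       [6]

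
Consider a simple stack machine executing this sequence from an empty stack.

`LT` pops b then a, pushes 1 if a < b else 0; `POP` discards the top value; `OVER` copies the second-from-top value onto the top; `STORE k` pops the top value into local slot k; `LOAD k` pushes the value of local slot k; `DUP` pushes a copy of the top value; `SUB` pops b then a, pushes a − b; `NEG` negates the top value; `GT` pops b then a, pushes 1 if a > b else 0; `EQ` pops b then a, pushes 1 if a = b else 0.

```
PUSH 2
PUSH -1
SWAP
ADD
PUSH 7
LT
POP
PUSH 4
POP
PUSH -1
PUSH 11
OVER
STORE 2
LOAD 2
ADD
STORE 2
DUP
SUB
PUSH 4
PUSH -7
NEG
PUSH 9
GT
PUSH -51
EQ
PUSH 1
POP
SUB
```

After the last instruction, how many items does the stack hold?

PUSH 2   → 2
PUSH -1  → 2 -1
SWAP     → -1 2
ADD      → 1
PUSH 7   → 1 7
LT       → 1
POP      → (empty)
PUSH 4   → 4
POP      → (empty)
PUSH -1  → -1
PUSH 11  → -1 11
OVER     → -1 11 -1
STORE 2  → -1 11
LOAD 2   → -1 11 -1
ADD      → -1 10
STORE 2  → -1
DUP      → -1 -1
SUB      → 0
PUSH 4   → 0 4
PUSH -7  → 0 4 -7
NEG      → 0 4 7
PUSH 9   → 0 4 7 9
GT       → 0 4 0
PUSH -51 → 0 4 0 -51
EQ       → 0 4 0
PUSH 1   → 0 4 0 1
POP      → 0 4 0
SUB      → 0 4

2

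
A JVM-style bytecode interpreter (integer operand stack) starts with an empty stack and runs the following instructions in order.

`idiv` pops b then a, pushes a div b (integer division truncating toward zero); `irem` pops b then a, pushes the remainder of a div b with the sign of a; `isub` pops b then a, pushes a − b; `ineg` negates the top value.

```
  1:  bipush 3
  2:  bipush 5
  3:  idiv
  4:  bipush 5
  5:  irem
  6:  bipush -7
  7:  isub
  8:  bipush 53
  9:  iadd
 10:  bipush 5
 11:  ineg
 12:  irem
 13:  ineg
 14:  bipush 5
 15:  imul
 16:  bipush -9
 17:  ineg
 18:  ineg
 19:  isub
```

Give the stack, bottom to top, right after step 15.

bipush 3  -> [3]
bipush 5  -> [3, 5]
idiv      -> [0]
bipush 5  -> [0, 5]
irem      -> [0]
bipush -7 -> [0, -7]
isub      -> [7]
bipush 53 -> [7, 53]
iadd      -> [60]
bipush 5  -> [60, 5]
ineg      -> [60, -5]
irem      -> [0]
ineg      -> [0]
bipush 5  -> [0, 5]
imul      -> [0]

[0]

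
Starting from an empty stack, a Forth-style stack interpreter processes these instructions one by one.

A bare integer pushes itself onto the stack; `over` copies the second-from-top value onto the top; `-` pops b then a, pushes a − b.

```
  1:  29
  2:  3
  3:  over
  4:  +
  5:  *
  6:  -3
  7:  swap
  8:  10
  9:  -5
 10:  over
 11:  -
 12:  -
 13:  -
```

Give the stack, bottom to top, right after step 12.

[-3, 928, 25]

29   : [29]
3    : [29, 3]
over : [29, 3, 29]
+    : [29, 32]
*    : [928]
-3   : [928, -3]
swap : [-3, 928]
10   : [-3, 928, 10]
-5   : [-3, 928, 10, -5]
over : [-3, 928, 10, -5, 10]
-    : [-3, 928, 10, -15]
-    : [-3, 928, 25]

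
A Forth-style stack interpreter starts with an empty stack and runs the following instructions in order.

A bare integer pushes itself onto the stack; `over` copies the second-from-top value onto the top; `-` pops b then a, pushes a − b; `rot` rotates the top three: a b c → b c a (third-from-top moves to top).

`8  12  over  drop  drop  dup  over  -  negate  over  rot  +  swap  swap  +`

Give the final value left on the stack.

8      : [8]
12     : [8, 12]
over   : [8, 12, 8]
drop   : [8, 12]
drop   : [8]
dup    : [8, 8]
over   : [8, 8, 8]
-      : [8, 0]
negate : [8, 0]
over   : [8, 0, 8]
rot    : [0, 8, 8]
+      : [0, 16]
swap   : [16, 0]
swap   : [0, 16]
+      : [16]

16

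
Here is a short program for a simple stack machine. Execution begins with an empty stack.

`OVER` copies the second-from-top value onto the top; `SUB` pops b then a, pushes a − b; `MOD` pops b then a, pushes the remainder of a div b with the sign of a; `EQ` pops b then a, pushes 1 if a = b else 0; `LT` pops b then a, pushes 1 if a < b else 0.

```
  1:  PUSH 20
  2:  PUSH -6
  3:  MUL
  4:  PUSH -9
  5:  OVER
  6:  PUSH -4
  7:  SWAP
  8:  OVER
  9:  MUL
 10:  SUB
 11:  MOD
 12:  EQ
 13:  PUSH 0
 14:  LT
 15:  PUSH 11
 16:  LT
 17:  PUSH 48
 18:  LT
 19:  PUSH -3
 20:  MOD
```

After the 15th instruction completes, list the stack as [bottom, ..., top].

PUSH 20 → 20
PUSH -6 → 20 -6
MUL     → -120
PUSH -9 → -120 -9
OVER    → -120 -9 -120
PUSH -4 → -120 -9 -120 -4
SWAP    → -120 -9 -4 -120
OVER    → -120 -9 -4 -120 -4
MUL     → -120 -9 -4 480
SUB     → -120 -9 -484
MOD     → -120 -9
EQ      → 0
PUSH 0  → 0 0
LT      → 0
PUSH 11 → 0 11

[0, 11]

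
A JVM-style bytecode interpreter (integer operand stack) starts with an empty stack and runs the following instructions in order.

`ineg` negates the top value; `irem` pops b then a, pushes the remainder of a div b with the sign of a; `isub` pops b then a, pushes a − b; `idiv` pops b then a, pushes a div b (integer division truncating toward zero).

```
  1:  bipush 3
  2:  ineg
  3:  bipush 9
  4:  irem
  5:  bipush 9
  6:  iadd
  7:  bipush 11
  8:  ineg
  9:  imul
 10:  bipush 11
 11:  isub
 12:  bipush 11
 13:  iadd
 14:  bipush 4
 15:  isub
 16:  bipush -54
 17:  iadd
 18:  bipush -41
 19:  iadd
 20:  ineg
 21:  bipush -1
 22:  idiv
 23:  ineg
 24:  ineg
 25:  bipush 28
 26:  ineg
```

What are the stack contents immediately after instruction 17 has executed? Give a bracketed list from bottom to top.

[-124]

bipush 3    3
ineg        -3
bipush 9    -3 9
irem        -3
bipush 9    -3 9
iadd        6
bipush 11   6 11
ineg        6 -11
imul        -66
bipush 11   -66 11
isub        -77
bipush 11   -77 11
iadd        -66
bipush 4    -66 4
isub        -70
bipush -54  -70 -54
iadd        -124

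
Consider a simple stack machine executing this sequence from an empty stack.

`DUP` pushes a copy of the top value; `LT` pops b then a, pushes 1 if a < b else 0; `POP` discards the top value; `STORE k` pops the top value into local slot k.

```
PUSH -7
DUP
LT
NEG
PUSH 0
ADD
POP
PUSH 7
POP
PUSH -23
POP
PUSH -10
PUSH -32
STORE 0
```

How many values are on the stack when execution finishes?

1

PUSH -7  → [-7]
DUP      → [-7, -7]
LT       → [0]
NEG      → [0]
PUSH 0   → [0, 0]
ADD      → [0]
POP      → []
PUSH 7   → [7]
POP      → []
PUSH -23 → [-23]
POP      → []
PUSH -10 → [-10]
PUSH -32 → [-10, -32]
STORE 0  → [-10]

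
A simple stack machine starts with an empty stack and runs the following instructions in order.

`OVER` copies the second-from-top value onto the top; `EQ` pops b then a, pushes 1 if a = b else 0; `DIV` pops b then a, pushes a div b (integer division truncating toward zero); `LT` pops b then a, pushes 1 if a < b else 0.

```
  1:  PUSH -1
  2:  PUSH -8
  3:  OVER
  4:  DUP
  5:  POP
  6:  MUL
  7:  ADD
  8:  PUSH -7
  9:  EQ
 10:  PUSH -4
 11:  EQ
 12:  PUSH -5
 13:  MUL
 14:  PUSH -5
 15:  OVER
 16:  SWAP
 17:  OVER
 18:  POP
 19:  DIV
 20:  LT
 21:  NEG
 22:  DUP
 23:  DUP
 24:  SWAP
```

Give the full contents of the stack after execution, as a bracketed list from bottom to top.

PUSH -1 -> [-1]
PUSH -8 -> [-1, -8]
OVER    -> [-1, -8, -1]
DUP     -> [-1, -8, -1, -1]
POP     -> [-1, -8, -1]
MUL     -> [-1, 8]
ADD     -> [7]
PUSH -7 -> [7, -7]
EQ      -> [0]
PUSH -4 -> [0, -4]
EQ      -> [0]
PUSH -5 -> [0, -5]
MUL     -> [0]
PUSH -5 -> [0, -5]
OVER    -> [0, -5, 0]
SWAP    -> [0, 0, -5]
OVER    -> [0, 0, -5, 0]
POP     -> [0, 0, -5]
DIV     -> [0, 0]
LT      -> [0]
NEG     -> [0]
DUP     -> [0, 0]
DUP     -> [0, 0, 0]
SWAP    -> [0, 0, 0]

[0, 0, 0]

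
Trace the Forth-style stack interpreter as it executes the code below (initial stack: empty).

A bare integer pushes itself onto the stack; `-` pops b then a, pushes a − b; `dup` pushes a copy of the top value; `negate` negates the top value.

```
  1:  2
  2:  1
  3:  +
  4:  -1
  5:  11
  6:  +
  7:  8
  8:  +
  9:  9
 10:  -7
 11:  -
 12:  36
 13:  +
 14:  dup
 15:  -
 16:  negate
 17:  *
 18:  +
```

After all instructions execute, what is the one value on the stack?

3

2      -> [2]
1      -> [2, 1]
+      -> [3]
-1     -> [3, -1]
11     -> [3, -1, 11]
+      -> [3, 10]
8      -> [3, 10, 8]
+      -> [3, 18]
9      -> [3, 18, 9]
-7     -> [3, 18, 9, -7]
-      -> [3, 18, 16]
36     -> [3, 18, 16, 36]
+      -> [3, 18, 52]
dup    -> [3, 18, 52, 52]
-      -> [3, 18, 0]
negate -> [3, 18, 0]
*      -> [3, 0]
+      -> [3]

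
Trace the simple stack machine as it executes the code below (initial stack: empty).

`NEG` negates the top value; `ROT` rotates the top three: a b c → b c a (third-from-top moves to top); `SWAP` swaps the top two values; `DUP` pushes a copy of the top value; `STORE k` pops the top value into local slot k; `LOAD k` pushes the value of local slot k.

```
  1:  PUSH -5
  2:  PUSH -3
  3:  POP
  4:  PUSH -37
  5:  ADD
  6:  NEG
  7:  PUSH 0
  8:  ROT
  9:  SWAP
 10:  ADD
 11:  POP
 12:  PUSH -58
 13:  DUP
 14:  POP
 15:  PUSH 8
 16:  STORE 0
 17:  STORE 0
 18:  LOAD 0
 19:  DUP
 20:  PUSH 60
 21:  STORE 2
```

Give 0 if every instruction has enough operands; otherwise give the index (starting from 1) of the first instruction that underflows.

PUSH -5  → -5
PUSH -3  → -5 -3
POP      → -5
PUSH -37 → -5 -37
ADD      → -42
NEG      → 42
PUSH 0   → 42 0
ROT  — needs 3 operands, stack has 2 → underflow

8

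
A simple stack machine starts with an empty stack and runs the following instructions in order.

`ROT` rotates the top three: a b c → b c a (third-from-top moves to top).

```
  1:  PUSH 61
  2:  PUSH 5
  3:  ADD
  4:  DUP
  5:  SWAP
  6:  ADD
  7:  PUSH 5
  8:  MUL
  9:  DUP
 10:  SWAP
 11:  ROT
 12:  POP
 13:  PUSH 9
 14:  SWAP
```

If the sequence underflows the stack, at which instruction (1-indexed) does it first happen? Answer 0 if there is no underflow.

PUSH 61 -> [61]
PUSH 5  -> [61, 5]
ADD     -> [66]
DUP     -> [66, 66]
SWAP    -> [66, 66]
ADD     -> [132]
PUSH 5  -> [132, 5]
MUL     -> [660]
DUP     -> [660, 660]
SWAP    -> [660, 660]
ROT  — needs 3 operands, stack has 2 → underflow

11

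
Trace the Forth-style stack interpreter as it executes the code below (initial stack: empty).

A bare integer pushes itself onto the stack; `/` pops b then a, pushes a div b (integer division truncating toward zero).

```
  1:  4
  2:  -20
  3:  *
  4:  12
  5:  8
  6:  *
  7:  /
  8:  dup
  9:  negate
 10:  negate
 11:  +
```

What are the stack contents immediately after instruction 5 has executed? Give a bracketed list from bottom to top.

[-80, 12, 8]

4   -> [4]
-20 -> [4, -20]
*   -> [-80]
12  -> [-80, 12]
8   -> [-80, 12, 8]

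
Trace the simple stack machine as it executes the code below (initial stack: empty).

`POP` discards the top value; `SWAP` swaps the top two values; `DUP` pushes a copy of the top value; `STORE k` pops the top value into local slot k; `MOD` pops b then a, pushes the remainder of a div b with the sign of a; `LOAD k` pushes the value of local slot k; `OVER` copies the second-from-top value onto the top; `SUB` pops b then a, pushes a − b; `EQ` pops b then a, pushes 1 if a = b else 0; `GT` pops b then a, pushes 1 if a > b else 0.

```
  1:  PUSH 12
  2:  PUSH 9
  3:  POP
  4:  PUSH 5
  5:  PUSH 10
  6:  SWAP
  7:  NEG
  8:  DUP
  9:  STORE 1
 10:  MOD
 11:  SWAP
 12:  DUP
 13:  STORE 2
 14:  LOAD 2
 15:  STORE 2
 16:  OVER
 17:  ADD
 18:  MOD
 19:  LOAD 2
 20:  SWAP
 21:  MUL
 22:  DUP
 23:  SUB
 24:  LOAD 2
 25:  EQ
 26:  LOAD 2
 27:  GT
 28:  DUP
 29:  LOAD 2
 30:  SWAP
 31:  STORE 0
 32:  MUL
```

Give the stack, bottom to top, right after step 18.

PUSH 12  [12]
PUSH 9   [12, 9]
POP      [12]
PUSH 5   [12, 5]
PUSH 10  [12, 5, 10]
SWAP     [12, 10, 5]
NEG      [12, 10, -5]
DUP      [12, 10, -5, -5]
STORE 1  [12, 10, -5]
MOD      [12, 0]
SWAP     [0, 12]
DUP      [0, 12, 12]
STORE 2  [0, 12]
LOAD 2   [0, 12, 12]
STORE 2  [0, 12]
OVER     [0, 12, 0]
ADD      [0, 12]
MOD      [0]

[0]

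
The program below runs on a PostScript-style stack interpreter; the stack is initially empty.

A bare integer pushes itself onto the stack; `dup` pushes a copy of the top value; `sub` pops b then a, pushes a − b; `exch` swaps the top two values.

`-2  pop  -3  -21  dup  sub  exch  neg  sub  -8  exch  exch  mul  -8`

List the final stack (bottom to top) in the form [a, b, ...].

[24, -8]

-2   -> [-2]
pop  -> []
-3   -> [-3]
-21  -> [-3, -21]
dup  -> [-3, -21, -21]
sub  -> [-3, 0]
exch -> [0, -3]
neg  -> [0, 3]
sub  -> [-3]
-8   -> [-3, -8]
exch -> [-8, -3]
exch -> [-3, -8]
mul  -> [24]
-8   -> [24, -8]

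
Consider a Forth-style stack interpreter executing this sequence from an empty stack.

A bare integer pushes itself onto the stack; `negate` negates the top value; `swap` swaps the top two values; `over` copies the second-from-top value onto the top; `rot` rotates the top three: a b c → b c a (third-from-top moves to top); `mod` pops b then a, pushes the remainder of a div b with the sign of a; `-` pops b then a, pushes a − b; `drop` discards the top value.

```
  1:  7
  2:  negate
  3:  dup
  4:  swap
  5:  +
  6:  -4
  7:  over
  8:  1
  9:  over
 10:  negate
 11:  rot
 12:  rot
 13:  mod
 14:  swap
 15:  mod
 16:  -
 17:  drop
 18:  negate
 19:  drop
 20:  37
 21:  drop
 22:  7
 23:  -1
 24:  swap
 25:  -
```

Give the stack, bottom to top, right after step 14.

[-14, -4, 0, 14]

7      : 7
negate : -7
dup    : -7 -7
swap   : -7 -7
+      : -14
-4     : -14 -4
over   : -14 -4 -14
1      : -14 -4 -14 1
over   : -14 -4 -14 1 -14
negate : -14 -4 -14 1 14
rot    : -14 -4 1 14 -14
rot    : -14 -4 14 -14 1
mod    : -14 -4 14 0
swap   : -14 -4 0 14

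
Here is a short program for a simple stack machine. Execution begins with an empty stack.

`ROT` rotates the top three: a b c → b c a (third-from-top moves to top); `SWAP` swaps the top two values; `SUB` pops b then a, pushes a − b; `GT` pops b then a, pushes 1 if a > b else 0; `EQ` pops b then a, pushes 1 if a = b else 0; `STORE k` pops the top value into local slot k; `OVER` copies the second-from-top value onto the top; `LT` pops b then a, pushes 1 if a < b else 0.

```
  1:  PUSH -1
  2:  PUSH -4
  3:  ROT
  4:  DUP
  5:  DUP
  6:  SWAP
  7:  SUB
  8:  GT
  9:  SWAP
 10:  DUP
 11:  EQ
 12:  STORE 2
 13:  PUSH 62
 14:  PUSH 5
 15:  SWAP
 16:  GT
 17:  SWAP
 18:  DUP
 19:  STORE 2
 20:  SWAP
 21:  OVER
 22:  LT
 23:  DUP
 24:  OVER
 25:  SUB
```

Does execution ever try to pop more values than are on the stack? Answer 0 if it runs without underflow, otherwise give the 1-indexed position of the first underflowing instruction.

PUSH -1 -> -1
PUSH -4 -> -1 -4
ROT  — needs 3 operands, stack has 2 → underflow

3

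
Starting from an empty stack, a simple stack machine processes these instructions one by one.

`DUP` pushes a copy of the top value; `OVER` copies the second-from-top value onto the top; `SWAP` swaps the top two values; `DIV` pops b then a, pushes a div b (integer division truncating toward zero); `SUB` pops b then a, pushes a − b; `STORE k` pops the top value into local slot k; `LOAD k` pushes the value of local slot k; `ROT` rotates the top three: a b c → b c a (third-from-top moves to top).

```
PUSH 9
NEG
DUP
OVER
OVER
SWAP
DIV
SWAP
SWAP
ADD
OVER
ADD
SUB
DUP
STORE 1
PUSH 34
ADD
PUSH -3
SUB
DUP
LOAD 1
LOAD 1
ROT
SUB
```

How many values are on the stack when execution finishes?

3

PUSH 9   9
NEG      -9
DUP      -9 -9
OVER     -9 -9 -9
OVER     -9 -9 -9 -9
SWAP     -9 -9 -9 -9
DIV      -9 -9 1
SWAP     -9 1 -9
SWAP     -9 -9 1
ADD      -9 -8
OVER     -9 -8 -9
ADD      -9 -17
SUB      8
DUP      8 8
STORE 1  8
PUSH 34  8 34
ADD      42
PUSH -3  42 -3
SUB      45
DUP      45 45
LOAD 1   45 45 8
LOAD 1   45 45 8 8
ROT      45 8 8 45
SUB      45 8 -37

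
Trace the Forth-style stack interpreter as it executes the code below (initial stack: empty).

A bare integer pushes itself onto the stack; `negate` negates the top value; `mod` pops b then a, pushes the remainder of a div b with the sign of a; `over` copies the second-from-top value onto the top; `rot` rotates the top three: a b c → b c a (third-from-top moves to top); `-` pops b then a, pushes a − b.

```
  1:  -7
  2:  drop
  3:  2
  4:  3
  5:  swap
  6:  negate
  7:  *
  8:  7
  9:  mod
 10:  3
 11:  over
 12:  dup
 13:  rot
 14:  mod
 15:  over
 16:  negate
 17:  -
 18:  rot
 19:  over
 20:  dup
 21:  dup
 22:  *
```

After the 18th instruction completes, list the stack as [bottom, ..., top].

-7     → [-7]
drop   → []
2      → [2]
3      → [2, 3]
swap   → [3, 2]
negate → [3, -2]
*      → [-6]
7      → [-6, 7]
mod    → [-6]
3      → [-6, 3]
over   → [-6, 3, -6]
dup    → [-6, 3, -6, -6]
rot    → [-6, -6, -6, 3]
mod    → [-6, -6, 0]
over   → [-6, -6, 0, -6]
negate → [-6, -6, 0, 6]
-      → [-6, -6, -6]
rot    → [-6, -6, -6]

[-6, -6, -6]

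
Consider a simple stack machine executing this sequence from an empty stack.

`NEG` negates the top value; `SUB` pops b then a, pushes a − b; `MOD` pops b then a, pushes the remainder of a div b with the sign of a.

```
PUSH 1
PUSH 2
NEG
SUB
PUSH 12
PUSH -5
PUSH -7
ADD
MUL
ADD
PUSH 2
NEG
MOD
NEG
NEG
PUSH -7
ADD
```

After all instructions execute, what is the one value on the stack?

-8

PUSH 1  → [1]
PUSH 2  → [1, 2]
NEG     → [1, -2]
SUB     → [3]
PUSH 12 → [3, 12]
PUSH -5 → [3, 12, -5]
PUSH -7 → [3, 12, -5, -7]
ADD     → [3, 12, -12]
MUL     → [3, -144]
ADD     → [-141]
PUSH 2  → [-141, 2]
NEG     → [-141, -2]
MOD     → [-1]
NEG     → [1]
NEG     → [-1]
PUSH -7 → [-1, -7]
ADD     → [-8]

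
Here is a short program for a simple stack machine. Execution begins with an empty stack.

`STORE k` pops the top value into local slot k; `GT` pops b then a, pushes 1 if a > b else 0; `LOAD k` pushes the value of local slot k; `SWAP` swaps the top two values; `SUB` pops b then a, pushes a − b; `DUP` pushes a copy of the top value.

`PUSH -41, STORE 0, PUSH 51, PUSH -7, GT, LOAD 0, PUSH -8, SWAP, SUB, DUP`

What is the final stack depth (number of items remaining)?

3

PUSH -41 -> -41
STORE 0  -> (empty)
PUSH 51  -> 51
PUSH -7  -> 51 -7
GT       -> 1
LOAD 0   -> 1 -41
PUSH -8  -> 1 -41 -8
SWAP     -> 1 -8 -41
SUB      -> 1 33
DUP      -> 1 33 33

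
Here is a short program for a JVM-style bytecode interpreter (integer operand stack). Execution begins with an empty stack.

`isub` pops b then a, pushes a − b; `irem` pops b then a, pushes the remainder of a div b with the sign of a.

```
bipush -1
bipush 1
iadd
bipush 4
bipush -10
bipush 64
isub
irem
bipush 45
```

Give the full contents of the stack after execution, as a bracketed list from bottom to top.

bipush -1  → [-1]
bipush 1   → [-1, 1]
iadd       → [0]
bipush 4   → [0, 4]
bipush -10 → [0, 4, -10]
bipush 64  → [0, 4, -10, 64]
isub       → [0, 4, -74]
irem       → [0, 4]
bipush 45  → [0, 4, 45]

[0, 4, 45]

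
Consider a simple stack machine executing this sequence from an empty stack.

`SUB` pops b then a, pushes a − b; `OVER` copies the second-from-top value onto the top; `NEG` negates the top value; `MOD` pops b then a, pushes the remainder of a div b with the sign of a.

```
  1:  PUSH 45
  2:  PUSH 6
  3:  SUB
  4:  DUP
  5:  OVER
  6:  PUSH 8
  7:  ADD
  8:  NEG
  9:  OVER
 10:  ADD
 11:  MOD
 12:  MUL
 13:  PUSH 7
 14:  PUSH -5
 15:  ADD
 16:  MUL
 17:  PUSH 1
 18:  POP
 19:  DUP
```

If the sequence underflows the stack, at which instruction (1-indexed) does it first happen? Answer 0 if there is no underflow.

0

PUSH 45 → [45]
PUSH 6  → [45, 6]
SUB     → [39]
DUP     → [39, 39]
OVER    → [39, 39, 39]
PUSH 8  → [39, 39, 39, 8]
ADD     → [39, 39, 47]
NEG     → [39, 39, -47]
OVER    → [39, 39, -47, 39]
ADD     → [39, 39, -8]
MOD     → [39, 7]
MUL     → [273]
PUSH 7  → [273, 7]
PUSH -5 → [273, 7, -5]
ADD     → [273, 2]
MUL     → [546]
PUSH 1  → [546, 1]
POP     → [546]
DUP     → [546, 546]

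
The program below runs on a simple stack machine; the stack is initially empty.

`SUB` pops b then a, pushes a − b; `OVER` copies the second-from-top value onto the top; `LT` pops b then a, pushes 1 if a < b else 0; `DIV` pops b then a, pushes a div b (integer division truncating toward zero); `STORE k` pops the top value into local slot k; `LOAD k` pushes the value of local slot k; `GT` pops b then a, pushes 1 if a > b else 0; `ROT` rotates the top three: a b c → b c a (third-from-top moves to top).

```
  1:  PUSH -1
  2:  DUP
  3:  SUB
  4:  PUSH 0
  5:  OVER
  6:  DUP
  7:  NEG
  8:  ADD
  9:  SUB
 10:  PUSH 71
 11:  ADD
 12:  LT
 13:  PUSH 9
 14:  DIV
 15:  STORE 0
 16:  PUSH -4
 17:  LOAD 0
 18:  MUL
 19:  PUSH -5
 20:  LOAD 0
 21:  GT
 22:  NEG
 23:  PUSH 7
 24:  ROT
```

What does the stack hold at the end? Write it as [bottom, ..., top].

[0, 7, 0]

PUSH -1 -> [-1]
DUP     -> [-1, -1]
SUB     -> [0]
PUSH 0  -> [0, 0]
OVER    -> [0, 0, 0]
DUP     -> [0, 0, 0, 0]
NEG     -> [0, 0, 0, 0]
ADD     -> [0, 0, 0]
SUB     -> [0, 0]
PUSH 71 -> [0, 0, 71]
ADD     -> [0, 71]
LT      -> [1]
PUSH 9  -> [1, 9]
DIV     -> [0]
STORE 0 -> []
PUSH -4 -> [-4]
LOAD 0  -> [-4, 0]
MUL     -> [0]
PUSH -5 -> [0, -5]
LOAD 0  -> [0, -5, 0]
GT      -> [0, 0]
NEG     -> [0, 0]
PUSH 7  -> [0, 0, 7]
ROT     -> [0, 7, 0]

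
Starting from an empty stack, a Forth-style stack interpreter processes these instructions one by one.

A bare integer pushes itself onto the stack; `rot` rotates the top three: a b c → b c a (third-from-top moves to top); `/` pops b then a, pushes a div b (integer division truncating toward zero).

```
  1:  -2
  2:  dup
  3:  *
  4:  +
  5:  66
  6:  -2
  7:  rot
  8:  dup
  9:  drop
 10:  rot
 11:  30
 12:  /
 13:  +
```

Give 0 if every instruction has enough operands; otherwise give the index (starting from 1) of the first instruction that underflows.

4

-2   [-2]
dup  [-2, -2]
*    [4]
+  — needs 2 operands, stack has 1 → underflow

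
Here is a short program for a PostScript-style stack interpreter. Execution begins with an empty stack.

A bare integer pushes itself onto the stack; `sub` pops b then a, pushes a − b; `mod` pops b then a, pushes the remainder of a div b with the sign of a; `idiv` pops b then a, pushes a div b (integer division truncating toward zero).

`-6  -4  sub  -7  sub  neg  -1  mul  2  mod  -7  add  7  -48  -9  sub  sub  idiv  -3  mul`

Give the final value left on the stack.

-6   → [-6]
-4   → [-6, -4]
sub  → [-2]
-7   → [-2, -7]
sub  → [5]
neg  → [-5]
-1   → [-5, -1]
mul  → [5]
2    → [5, 2]
mod  → [1]
-7   → [1, -7]
add  → [-6]
7    → [-6, 7]
-48  → [-6, 7, -48]
-9   → [-6, 7, -48, -9]
sub  → [-6, 7, -39]
sub  → [-6, 46]
idiv → [0]
-3   → [0, -3]
mul  → [0]

0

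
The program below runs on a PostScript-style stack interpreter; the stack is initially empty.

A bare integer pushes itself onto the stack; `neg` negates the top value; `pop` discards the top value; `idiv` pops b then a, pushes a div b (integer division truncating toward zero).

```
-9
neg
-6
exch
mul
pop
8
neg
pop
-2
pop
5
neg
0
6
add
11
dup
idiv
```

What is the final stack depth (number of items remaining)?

-9   → [-9]
neg  → [9]
-6   → [9, -6]
exch → [-6, 9]
mul  → [-54]
pop  → []
8    → [8]
neg  → [-8]
pop  → []
-2   → [-2]
pop  → []
5    → [5]
neg  → [-5]
0    → [-5, 0]
6    → [-5, 0, 6]
add  → [-5, 6]
11   → [-5, 6, 11]
dup  → [-5, 6, 11, 11]
idiv → [-5, 6, 1]

3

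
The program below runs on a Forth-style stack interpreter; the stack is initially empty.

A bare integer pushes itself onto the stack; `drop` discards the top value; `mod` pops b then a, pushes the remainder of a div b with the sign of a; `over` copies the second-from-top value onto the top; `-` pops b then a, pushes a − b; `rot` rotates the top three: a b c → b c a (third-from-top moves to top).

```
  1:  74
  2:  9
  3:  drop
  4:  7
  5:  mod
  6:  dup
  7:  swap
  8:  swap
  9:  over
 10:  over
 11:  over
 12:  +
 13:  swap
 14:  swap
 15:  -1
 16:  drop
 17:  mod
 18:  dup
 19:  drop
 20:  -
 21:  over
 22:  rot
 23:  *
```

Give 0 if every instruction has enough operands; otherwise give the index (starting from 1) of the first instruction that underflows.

0

74   -> 74
9    -> 74 9
drop -> 74
7    -> 74 7
mod  -> 4
dup  -> 4 4
swap -> 4 4
swap -> 4 4
over -> 4 4 4
over -> 4 4 4 4
over -> 4 4 4 4 4
+    -> 4 4 4 8
swap -> 4 4 8 4
swap -> 4 4 4 8
-1   -> 4 4 4 8 -1
drop -> 4 4 4 8
mod  -> 4 4 4
dup  -> 4 4 4 4
drop -> 4 4 4
-    -> 4 0
over -> 4 0 4
rot  -> 0 4 4
*    -> 0 16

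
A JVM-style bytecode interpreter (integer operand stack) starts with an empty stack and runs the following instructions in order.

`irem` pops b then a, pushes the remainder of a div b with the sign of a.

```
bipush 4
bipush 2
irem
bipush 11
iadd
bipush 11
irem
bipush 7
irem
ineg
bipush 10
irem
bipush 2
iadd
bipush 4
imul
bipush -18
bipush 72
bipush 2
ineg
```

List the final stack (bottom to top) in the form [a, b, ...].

bipush 4   -> 4
bipush 2   -> 4 2
irem       -> 0
bipush 11  -> 0 11
iadd       -> 11
bipush 11  -> 11 11
irem       -> 0
bipush 7   -> 0 7
irem       -> 0
ineg       -> 0
bipush 10  -> 0 10
irem       -> 0
bipush 2   -> 0 2
iadd       -> 2
bipush 4   -> 2 4
imul       -> 8
bipush -18 -> 8 -18
bipush 72  -> 8 -18 72
bipush 2   -> 8 -18 72 2
ineg       -> 8 -18 72 -2

[8, -18, 72, -2]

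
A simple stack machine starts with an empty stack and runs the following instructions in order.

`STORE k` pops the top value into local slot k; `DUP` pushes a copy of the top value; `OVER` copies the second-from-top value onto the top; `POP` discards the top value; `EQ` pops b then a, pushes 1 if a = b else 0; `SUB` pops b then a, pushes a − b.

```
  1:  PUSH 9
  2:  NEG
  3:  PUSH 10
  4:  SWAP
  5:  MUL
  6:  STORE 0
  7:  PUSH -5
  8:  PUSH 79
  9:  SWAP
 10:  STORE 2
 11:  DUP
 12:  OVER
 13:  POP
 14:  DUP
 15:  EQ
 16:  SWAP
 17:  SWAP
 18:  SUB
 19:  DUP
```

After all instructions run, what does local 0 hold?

PUSH 9  → [9]
NEG     → [-9]
PUSH 10 → [-9, 10]
SWAP    → [10, -9]
MUL     → [-90]
STORE 0 → []
PUSH -5 → [-5]
PUSH 79 → [-5, 79]
SWAP    → [79, -5]
STORE 2 → [79]
DUP     → [79, 79]
OVER    → [79, 79, 79]
POP     → [79, 79]
DUP     → [79, 79, 79]
EQ      → [79, 1]
SWAP    → [1, 79]
SWAP    → [79, 1]
SUB     → [78]
DUP     → [78, 78]

-90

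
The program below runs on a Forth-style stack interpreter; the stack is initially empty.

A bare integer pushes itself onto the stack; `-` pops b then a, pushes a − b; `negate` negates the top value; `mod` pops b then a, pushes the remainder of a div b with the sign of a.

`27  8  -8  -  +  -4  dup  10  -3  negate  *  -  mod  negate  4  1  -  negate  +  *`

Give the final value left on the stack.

27     -> [27]
8      -> [27, 8]
-8     -> [27, 8, -8]
-      -> [27, 16]
+      -> [43]
-4     -> [43, -4]
dup    -> [43, -4, -4]
10     -> [43, -4, -4, 10]
-3     -> [43, -4, -4, 10, -3]
negate -> [43, -4, -4, 10, 3]
*      -> [43, -4, -4, 30]
-      -> [43, -4, -34]
mod    -> [43, -4]
negate -> [43, 4]
4      -> [43, 4, 4]
1      -> [43, 4, 4, 1]
-      -> [43, 4, 3]
negate -> [43, 4, -3]
+      -> [43, 1]
*      -> [43]

43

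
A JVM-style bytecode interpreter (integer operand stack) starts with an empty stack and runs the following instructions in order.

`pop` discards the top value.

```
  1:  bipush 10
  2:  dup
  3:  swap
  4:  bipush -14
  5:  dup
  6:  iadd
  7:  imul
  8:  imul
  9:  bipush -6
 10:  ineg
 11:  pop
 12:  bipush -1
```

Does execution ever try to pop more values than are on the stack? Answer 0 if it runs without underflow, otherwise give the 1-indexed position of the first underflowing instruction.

0

bipush 10  → [10]
dup        → [10, 10]
swap       → [10, 10]
bipush -14 → [10, 10, -14]
dup        → [10, 10, -14, -14]
iadd       → [10, 10, -28]
imul       → [10, -280]
imul       → [-2800]
bipush -6  → [-2800, -6]
ineg       → [-2800, 6]
pop        → [-2800]
bipush -1  → [-2800, -1]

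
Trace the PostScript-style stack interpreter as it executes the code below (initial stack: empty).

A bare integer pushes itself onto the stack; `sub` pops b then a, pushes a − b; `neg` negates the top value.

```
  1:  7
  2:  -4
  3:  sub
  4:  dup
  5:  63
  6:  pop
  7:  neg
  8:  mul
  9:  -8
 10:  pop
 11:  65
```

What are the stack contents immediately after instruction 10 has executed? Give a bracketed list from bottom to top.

[-121]

7   : [7]
-4  : [7, -4]
sub : [11]
dup : [11, 11]
63  : [11, 11, 63]
pop : [11, 11]
neg : [11, -11]
mul : [-121]
-8  : [-121, -8]
pop : [-121]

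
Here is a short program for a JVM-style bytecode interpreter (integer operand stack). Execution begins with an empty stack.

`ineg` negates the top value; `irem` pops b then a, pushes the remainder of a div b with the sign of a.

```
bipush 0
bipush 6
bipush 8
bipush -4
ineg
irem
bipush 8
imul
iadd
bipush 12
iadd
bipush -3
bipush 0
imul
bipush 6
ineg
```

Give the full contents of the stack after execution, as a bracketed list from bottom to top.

bipush 0   [0]
bipush 6   [0, 6]
bipush 8   [0, 6, 8]
bipush -4  [0, 6, 8, -4]
ineg       [0, 6, 8, 4]
irem       [0, 6, 0]
bipush 8   [0, 6, 0, 8]
imul       [0, 6, 0]
iadd       [0, 6]
bipush 12  [0, 6, 12]
iadd       [0, 18]
bipush -3  [0, 18, -3]
bipush 0   [0, 18, -3, 0]
imul       [0, 18, 0]
bipush 6   [0, 18, 0, 6]
ineg       [0, 18, 0, -6]

[0, 18, 0, -6]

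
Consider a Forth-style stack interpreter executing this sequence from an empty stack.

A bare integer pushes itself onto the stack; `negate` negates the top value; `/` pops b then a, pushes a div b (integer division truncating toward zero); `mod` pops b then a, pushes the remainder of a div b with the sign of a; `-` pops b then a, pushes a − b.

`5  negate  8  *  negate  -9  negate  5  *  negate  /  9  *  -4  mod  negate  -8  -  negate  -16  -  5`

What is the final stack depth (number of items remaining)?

2

5      : [5]
negate : [-5]
8      : [-5, 8]
*      : [-40]
negate : [40]
-9     : [40, -9]
negate : [40, 9]
5      : [40, 9, 5]
*      : [40, 45]
negate : [40, -45]
/      : [0]
9      : [0, 9]
*      : [0]
-4     : [0, -4]
mod    : [0]
negate : [0]
-8     : [0, -8]
-      : [8]
negate : [-8]
-16    : [-8, -16]
-      : [8]
5      : [8, 5]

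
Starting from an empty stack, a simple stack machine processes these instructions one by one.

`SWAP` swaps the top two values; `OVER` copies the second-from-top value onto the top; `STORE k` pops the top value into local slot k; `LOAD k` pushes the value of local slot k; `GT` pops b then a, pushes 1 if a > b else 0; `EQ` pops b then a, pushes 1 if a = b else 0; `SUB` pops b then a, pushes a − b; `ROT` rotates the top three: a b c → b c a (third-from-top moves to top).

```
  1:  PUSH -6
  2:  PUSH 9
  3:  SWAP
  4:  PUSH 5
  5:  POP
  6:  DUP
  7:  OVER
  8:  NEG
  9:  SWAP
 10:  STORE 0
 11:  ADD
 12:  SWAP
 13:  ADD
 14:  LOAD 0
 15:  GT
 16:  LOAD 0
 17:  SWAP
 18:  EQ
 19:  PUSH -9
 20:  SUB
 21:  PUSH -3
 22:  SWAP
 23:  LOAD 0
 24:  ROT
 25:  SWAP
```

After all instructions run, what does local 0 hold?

PUSH -6  [-6]
PUSH 9   [-6, 9]
SWAP     [9, -6]
PUSH 5   [9, -6, 5]
POP      [9, -6]
DUP      [9, -6, -6]
OVER     [9, -6, -6, -6]
NEG      [9, -6, -6, 6]
SWAP     [9, -6, 6, -6]
STORE 0  [9, -6, 6]
ADD      [9, 0]
SWAP     [0, 9]
ADD      [9]
LOAD 0   [9, -6]
GT       [1]
LOAD 0   [1, -6]
SWAP     [-6, 1]
EQ       [0]
PUSH -9  [0, -9]
SUB      [9]
PUSH -3  [9, -3]
SWAP     [-3, 9]
LOAD 0   [-3, 9, -6]
ROT      [9, -6, -3]
SWAP     [9, -3, -6]

-6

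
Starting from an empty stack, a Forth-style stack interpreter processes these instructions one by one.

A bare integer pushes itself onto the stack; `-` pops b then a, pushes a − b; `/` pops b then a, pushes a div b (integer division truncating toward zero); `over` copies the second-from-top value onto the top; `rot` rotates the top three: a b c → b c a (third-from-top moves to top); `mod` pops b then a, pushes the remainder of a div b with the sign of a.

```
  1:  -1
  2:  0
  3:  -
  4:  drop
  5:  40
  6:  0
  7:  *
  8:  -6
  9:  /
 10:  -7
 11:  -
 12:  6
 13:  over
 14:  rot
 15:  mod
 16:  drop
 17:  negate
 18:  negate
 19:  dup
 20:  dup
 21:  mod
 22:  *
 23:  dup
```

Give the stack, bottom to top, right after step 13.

-1   : -1
0    : -1 0
-    : -1
drop : (empty)
40   : 40
0    : 40 0
*    : 0
-6   : 0 -6
/    : 0
-7   : 0 -7
-    : 7
6    : 7 6
over : 7 6 7

[7, 6, 7]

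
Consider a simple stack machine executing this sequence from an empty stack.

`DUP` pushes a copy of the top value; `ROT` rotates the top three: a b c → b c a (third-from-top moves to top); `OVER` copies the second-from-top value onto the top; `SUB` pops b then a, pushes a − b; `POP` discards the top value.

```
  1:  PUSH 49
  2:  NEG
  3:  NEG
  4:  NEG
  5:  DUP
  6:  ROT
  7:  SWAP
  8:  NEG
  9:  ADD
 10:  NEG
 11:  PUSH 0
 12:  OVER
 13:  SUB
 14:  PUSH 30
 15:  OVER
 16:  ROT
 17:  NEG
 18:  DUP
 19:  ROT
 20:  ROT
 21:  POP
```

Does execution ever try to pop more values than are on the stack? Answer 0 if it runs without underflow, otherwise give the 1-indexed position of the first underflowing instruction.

6

PUSH 49 → [49]
NEG     → [-49]
NEG     → [49]
NEG     → [-49]
DUP     → [-49, -49]
ROT  — needs 3 operands, stack has 2 → underflow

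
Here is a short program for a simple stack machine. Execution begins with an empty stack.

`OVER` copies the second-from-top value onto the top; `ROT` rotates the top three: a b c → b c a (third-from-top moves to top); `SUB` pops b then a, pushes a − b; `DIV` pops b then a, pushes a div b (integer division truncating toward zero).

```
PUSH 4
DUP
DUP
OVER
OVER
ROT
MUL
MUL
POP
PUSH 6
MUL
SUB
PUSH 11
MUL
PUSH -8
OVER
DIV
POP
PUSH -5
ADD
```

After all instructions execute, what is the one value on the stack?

-225

PUSH 4  : [4]
DUP     : [4, 4]
DUP     : [4, 4, 4]
OVER    : [4, 4, 4, 4]
OVER    : [4, 4, 4, 4, 4]
ROT     : [4, 4, 4, 4, 4]
MUL     : [4, 4, 4, 16]
MUL     : [4, 4, 64]
POP     : [4, 4]
PUSH 6  : [4, 4, 6]
MUL     : [4, 24]
SUB     : [-20]
PUSH 11 : [-20, 11]
MUL     : [-220]
PUSH -8 : [-220, -8]
OVER    : [-220, -8, -220]
DIV     : [-220, 0]
POP     : [-220]
PUSH -5 : [-220, -5]
ADD     : [-225]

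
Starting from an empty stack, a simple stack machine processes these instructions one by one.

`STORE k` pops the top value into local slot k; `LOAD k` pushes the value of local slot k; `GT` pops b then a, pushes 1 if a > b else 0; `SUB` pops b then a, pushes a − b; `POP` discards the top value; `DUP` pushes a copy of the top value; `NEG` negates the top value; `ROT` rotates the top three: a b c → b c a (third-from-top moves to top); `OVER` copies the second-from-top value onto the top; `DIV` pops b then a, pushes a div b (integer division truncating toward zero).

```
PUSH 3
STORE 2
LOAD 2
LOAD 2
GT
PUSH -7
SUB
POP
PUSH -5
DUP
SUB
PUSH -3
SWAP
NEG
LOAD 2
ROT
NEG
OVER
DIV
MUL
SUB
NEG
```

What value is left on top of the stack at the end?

PUSH 3   [3]
STORE 2  []
LOAD 2   [3]
LOAD 2   [3, 3]
GT       [0]
PUSH -7  [0, -7]
SUB      [7]
POP      []
PUSH -5  [-5]
DUP      [-5, -5]
SUB      [0]
PUSH -3  [0, -3]
SWAP     [-3, 0]
NEG      [-3, 0]
LOAD 2   [-3, 0, 3]
ROT      [0, 3, -3]
NEG      [0, 3, 3]
OVER     [0, 3, 3, 3]
DIV      [0, 3, 1]
MUL      [0, 3]
SUB      [-3]
NEG      [3]

3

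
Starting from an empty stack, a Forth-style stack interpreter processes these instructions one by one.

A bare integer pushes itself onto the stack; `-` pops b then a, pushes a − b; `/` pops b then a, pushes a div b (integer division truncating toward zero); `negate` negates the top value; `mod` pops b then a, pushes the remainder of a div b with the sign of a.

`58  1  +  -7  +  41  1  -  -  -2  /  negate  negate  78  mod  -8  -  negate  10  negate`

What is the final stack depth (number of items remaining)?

2

58     -> 58
1      -> 58 1
+      -> 59
-7     -> 59 -7
+      -> 52
41     -> 52 41
1      -> 52 41 1
-      -> 52 40
-      -> 12
-2     -> 12 -2
/      -> -6
negate -> 6
negate -> -6
78     -> -6 78
mod    -> -6
-8     -> -6 -8
-      -> 2
negate -> -2
10     -> -2 10
negate -> -2 -10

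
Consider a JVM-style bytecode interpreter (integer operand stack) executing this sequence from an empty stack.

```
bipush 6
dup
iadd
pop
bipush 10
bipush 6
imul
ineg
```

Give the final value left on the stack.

bipush 6   6
dup        6 6
iadd       12
pop        (empty)
bipush 10  10
bipush 6   10 6
imul       60
ineg       -60

-60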